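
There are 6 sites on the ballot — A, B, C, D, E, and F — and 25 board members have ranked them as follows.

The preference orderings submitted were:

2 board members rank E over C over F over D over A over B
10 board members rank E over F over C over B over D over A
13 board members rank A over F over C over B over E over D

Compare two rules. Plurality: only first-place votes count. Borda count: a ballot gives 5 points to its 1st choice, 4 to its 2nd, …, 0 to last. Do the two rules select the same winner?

No

Plurality first-place counts: A 13, B 0, C 0, D 0, E 12, F 0 → A.
Borda totals: A 67, B 46, C 77, D 14, E 73, F 98 → F.
The two rules disagree: plurality picks A, Borda picks F.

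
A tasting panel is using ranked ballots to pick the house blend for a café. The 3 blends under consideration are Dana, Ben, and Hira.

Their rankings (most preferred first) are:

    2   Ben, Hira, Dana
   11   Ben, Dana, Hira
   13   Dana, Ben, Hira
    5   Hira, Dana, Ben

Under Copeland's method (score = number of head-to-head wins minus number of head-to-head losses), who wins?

Dana

Pairwise results:
  Dana vs Ben: Dana wins 18–13.
  Dana vs Hira: Dana wins 24–7.
  Ben vs Hira: Ben wins 26–5.
Copeland scores (wins − losses):
  Dana: 2 − 0 = 2
  Ben: 1 − 1 = 0
  Hira: 0 − 2 = -2
Dana has the best Copeland score.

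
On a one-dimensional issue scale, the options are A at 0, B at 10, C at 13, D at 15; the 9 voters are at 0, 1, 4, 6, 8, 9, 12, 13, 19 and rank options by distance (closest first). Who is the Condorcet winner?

B

With single-peaked preferences on a line, the Condorcet winner is the candidate closest to the median voter.
The median voter (position 8) is closest to B at 10.
Check: B vs D — voters closer to B: 7 of 9.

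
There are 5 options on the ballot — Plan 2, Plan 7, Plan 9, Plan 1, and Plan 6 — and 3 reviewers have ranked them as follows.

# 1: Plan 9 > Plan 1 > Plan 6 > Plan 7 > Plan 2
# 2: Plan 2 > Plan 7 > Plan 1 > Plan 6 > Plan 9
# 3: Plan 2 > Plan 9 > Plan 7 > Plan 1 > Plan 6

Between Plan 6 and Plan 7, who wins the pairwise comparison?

Plan 7

Ballots ranking Plan 6 above Plan 7: 1.
Ballots ranking Plan 7 above Plan 6: 2.
Plan 7 wins the head-to-head, 2–1.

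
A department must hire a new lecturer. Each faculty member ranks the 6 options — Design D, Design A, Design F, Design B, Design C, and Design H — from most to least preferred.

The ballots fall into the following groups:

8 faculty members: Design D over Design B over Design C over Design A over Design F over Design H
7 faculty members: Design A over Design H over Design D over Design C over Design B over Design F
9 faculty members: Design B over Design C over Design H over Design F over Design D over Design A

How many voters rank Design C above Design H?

17

Ballots ranking Design C above Design H: 8+9 = 17.
Ballots ranking Design H above Design C: 7.
So 17 of 24 voters prefer Design C to Design H.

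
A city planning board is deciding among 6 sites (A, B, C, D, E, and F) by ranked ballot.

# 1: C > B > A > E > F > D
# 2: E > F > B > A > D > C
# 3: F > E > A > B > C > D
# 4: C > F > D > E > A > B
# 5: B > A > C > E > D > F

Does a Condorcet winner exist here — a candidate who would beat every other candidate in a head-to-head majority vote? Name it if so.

No Condorcet winner

Head-to-head results (5 voters total):
A vs B: B wins 3–2.
A vs C: A wins 3–2.
A vs D: A wins 4–1.
A vs E: E wins 3–2.
A vs F: F wins 3–2.
B vs C: B wins 3–2.
B vs D: B wins 4–1.
B vs E: E wins 3–2.
B vs F: F wins 3–2.
C vs D: C wins 4–1.
C vs E: C wins 3–2.
C vs F: C wins 3–2.
D vs E: E wins 4–1.
D vs F: F wins 4–1.
E vs F: E wins 3–2.
No candidate beats all others: A beats C beats E beats A, a majority cycle.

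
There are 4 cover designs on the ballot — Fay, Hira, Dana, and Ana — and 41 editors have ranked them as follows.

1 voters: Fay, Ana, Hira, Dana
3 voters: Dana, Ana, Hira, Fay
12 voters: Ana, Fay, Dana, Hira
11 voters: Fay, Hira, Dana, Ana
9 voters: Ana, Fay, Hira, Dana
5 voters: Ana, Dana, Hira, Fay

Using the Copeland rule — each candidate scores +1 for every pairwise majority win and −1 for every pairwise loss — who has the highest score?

Pairwise results:
  Fay vs Hira: Fay wins 33–8.
  Fay vs Dana: Fay wins 33–8.
  Fay vs Ana: Ana wins 29–12.
  Hira vs Dana: Hira wins 21–20.
  Hira vs Ana: Ana wins 30–11.
  Dana vs Ana: Ana wins 27–14.
Copeland scores (wins − losses):
  Fay: 2 − 1 = 1
  Hira: 1 − 2 = -1
  Dana: 0 − 3 = -3
  Ana: 3 − 0 = 3
Ana has the best Copeland score.

Ana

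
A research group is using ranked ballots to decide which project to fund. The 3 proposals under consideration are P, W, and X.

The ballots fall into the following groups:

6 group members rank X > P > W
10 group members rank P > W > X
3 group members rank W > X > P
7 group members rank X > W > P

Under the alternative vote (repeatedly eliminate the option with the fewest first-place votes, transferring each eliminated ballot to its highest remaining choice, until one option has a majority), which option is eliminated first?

W

Round 1: X 13, P 10, W 3. W has the fewest and is eliminated.
Round 2: X 16, P 10. X has a majority.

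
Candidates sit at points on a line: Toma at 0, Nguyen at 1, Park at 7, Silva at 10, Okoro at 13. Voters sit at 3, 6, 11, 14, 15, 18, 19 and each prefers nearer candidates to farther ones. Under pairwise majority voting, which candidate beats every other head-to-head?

Okoro

With single-peaked preferences on a line, the Condorcet winner is the candidate closest to the median voter.
The median voter (position 14) is closest to Okoro at 13.
Check: Okoro vs Silva — voters closer to Okoro: 4 of 7.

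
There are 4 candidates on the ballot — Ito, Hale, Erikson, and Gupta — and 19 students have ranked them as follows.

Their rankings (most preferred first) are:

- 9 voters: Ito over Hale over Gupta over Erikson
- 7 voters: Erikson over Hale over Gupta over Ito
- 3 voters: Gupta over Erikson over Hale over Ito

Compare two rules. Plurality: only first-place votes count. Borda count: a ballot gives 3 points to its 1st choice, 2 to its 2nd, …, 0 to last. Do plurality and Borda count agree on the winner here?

No

Plurality first-place counts: Ito 9, Hale 0, Erikson 7, Gupta 3 → Ito.
Borda totals: Ito 27, Hale 35, Erikson 27, Gupta 25 → Hale.
The two rules disagree: plurality picks Ito, Borda picks Hale.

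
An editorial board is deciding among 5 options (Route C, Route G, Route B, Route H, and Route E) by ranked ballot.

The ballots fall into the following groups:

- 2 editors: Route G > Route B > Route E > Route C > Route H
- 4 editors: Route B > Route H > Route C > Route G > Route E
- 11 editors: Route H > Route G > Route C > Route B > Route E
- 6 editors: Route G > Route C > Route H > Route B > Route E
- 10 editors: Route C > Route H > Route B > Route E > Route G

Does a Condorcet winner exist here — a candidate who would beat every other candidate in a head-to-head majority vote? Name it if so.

There is no Condorcet winner

Head-to-head results (33 voters total):
Route C vs Route G: Route G wins 19–14.
Route C vs Route B: Route C wins 27–6.
Route C vs Route H: Route C wins 18–15.
Route C vs Route E: Route C wins 31–2.
Route G vs Route B: Route G wins 19–14.
Route G vs Route H: Route H wins 25–8.
Route G vs Route E: Route G wins 23–10.
Route B vs Route H: Route H wins 27–6.
Route B vs Route E: Route B wins 33–0.
Route H vs Route E: Route H wins 31–2.
No candidate beats all others: Route C beats Route H beats Route G beats Route C, a majority cycle.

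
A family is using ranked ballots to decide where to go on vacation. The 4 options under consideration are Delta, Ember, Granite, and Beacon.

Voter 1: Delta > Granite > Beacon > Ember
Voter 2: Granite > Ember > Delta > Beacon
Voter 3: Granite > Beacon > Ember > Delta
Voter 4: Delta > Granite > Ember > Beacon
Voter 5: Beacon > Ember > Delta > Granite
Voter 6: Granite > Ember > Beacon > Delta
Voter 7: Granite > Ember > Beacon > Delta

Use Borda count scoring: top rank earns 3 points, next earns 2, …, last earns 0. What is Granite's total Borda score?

16

Borda scores:
  Delta: 3 + 1 + 0 + 3 + 1 + 0 + 0 = 8
  Ember: 0 + 2 + 1 + 1 + 2 + 2 + 2 = 10
  Granite: 2 + 3 + 3 + 2 + 0 + 3 + 3 = 16
  Beacon: 1 + 0 + 2 + 0 + 3 + 1 + 1 = 8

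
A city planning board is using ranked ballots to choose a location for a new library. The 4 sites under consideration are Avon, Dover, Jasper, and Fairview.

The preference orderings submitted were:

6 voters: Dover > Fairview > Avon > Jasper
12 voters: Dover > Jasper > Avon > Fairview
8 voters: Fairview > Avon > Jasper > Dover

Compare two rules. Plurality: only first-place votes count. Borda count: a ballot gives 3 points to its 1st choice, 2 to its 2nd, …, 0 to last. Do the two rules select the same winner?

Plurality first-place counts: Avon 0, Dover 18, Jasper 0, Fairview 8 → Dover.
Borda totals: Avon 34, Dover 54, Jasper 32, Fairview 36 → Dover.
The two rules agree on Dover.

Yes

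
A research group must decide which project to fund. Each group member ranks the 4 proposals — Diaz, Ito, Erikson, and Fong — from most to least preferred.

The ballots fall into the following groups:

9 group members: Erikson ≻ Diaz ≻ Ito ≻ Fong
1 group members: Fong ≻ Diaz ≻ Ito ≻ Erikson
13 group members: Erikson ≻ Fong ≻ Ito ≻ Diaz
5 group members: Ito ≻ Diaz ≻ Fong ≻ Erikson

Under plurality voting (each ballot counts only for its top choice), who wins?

First-place vote totals:
  Diaz: 0
  Ito: 5
  Erikson: 22
  Fong: 1
Erikson has the most first-place votes.

Erikson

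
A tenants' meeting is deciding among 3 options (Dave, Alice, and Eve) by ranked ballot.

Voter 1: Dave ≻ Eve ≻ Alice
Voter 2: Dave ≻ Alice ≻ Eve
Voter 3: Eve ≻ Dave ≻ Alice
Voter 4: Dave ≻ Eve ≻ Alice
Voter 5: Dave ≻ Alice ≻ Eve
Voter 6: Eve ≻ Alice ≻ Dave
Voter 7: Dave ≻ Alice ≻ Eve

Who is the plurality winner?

Dave

First-place vote totals:
  Dave: 5
  Alice: 0
  Eve: 2
Dave has the most first-place votes.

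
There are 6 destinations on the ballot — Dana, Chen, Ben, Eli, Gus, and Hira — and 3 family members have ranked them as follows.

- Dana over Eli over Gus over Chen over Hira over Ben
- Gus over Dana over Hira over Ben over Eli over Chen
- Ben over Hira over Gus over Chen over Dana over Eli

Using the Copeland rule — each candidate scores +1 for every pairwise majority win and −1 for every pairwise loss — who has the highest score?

Gus

Pairwise results:
  Dana vs Chen: Dana wins 2–1.
  Dana vs Ben: Dana wins 2–1.
  Dana vs Eli: Dana wins 3–0.
  Dana vs Gus: Gus wins 2–1.
  Dana vs Hira: Dana wins 2–1.
  Chen vs Ben: Ben wins 2–1.
  Chen vs Eli: Eli wins 2–1.
  Chen vs Gus: Gus wins 3–0.
  Chen vs Hira: Hira wins 2–1.
  Ben vs Eli: Ben wins 2–1.
  Ben vs Gus: Gus wins 2–1.
  Ben vs Hira: Hira wins 2–1.
  Eli vs Gus: Gus wins 2–1.
  Eli vs Hira: Hira wins 2–1.
  Gus vs Hira: Gus wins 2–1.
Copeland scores (wins − losses):
  Dana: 4 − 1 = 3
  Chen: 0 − 5 = -5
  Ben: 2 − 3 = -1
  Eli: 1 − 4 = -3
  Gus: 5 − 0 = 5
  Hira: 3 − 2 = 1
Gus has the best Copeland score.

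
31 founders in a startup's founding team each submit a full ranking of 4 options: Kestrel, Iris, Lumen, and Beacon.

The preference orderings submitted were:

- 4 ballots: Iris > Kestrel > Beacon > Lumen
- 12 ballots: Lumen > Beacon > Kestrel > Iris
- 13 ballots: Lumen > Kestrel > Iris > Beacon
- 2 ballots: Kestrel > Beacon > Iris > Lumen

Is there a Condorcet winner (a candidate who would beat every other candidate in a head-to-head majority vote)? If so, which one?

Head-to-head results (31 voters total):
Kestrel vs Iris: Kestrel wins 27–4.
Kestrel vs Lumen: Lumen wins 25–6.
Kestrel vs Beacon: Kestrel wins 19–12.
Iris vs Lumen: Lumen wins 25–6.
Iris vs Beacon: Iris wins 17–14.
Lumen vs Beacon: Lumen wins 25–6.
Lumen beats each rival — Kestrel (25–6), Iris (25–6), Beacon (25–6) — so Lumen is the Condorcet winner.

Lumen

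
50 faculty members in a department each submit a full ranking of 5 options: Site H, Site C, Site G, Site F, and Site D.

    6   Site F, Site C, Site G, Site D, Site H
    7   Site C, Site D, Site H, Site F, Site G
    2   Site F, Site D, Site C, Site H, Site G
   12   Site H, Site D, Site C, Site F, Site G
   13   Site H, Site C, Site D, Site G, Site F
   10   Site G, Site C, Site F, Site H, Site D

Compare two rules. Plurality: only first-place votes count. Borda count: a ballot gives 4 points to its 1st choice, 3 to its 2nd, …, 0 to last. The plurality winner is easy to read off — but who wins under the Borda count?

Plurality first-place counts: Site H 25, Site C 7, Site G 10, Site F 8, Site D 0 → Site H.
Borda totals: Site H 126, Site C 143, Site G 65, Site F 71, Site D 95 → Site C.

Site C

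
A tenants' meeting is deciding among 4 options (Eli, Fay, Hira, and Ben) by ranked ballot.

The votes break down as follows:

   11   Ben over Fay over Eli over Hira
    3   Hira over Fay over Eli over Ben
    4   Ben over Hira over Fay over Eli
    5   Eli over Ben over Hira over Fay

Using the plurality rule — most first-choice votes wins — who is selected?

First-place vote totals:
  Eli: 5
  Fay: 0
  Hira: 3
  Ben: 15
Ben has the most first-place votes.

Ben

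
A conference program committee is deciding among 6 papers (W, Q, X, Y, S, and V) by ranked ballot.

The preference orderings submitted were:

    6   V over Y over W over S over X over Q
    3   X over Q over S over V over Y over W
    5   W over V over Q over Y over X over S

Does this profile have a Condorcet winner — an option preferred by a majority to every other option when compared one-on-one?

Yes

Head-to-head results (14 voters total):
W vs Q: W wins 11–3.
W vs X: W wins 11–3.
W vs Y: Y wins 9–5.
W vs S: W wins 11–3.
W vs V: V wins 9–5.
Q vs X: X wins 9–5.
Q vs Y: Q wins 8–6.
Q vs S: Q wins 8–6.
Q vs V: V wins 11–3.
X vs Y: Y wins 11–3.
X vs S: X wins 8–6.
X vs V: V wins 11–3.
Y vs S: Y wins 11–3.
Y vs V: V wins 14–0.
S vs V: V wins 11–3.
V beats each rival — W (9–5), Q (11–3), X (11–3), Y (14–0), S (11–3) — so V is the Condorcet winner.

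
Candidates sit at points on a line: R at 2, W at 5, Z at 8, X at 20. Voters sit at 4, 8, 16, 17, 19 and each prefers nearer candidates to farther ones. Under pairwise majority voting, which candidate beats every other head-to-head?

X

With single-peaked preferences on a line, the Condorcet winner is the candidate closest to the median voter.
The median voter (position 16) is closest to X at 20.
Check: X vs R — voters closer to X: 3 of 5.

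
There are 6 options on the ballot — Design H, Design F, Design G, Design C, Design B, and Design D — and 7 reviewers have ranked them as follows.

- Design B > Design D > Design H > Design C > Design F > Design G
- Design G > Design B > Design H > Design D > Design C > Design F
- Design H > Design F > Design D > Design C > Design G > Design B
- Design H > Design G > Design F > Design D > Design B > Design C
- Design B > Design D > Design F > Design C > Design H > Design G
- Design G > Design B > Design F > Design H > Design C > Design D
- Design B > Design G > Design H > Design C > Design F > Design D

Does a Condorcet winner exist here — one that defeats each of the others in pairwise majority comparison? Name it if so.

Head-to-head results (7 voters total):
Design H vs Design F: Design H wins 5–2.
Design H vs Design G: Design H wins 4–3.
Design H vs Design C: Design H wins 6–1.
Design H vs Design B: Design B wins 5–2.
Design H vs Design D: Design H wins 5–2.
Design F vs Design G: Design G wins 4–3.
Design F vs Design C: Design F wins 4–3.
Design F vs Design B: Design B wins 5–2.
Design F vs Design D: Design F wins 4–3.
Design G vs Design C: Design G wins 4–3.
Design G vs Design B: Design G wins 4–3.
Design G vs Design D: Design G wins 4–3.
Design C vs Design B: Design B wins 6–1.
Design C vs Design D: Design D wins 5–2.
Design B vs Design D: Design B wins 5–2.
No candidate beats all others: Design H beats Design G beats Design B beats Design H, a majority cycle.

None — there is no Condorcet winner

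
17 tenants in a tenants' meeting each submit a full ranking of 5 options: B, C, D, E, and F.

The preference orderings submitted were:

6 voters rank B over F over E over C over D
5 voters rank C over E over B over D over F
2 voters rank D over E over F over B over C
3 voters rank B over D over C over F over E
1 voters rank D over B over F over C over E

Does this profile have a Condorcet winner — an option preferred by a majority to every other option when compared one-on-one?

Head-to-head results (17 voters total):
B vs C: B wins 12–5.
B vs D: B wins 14–3.
B vs E: B wins 10–7.
B vs F: B wins 15–2.
C vs D: C wins 11–6.
C vs E: C wins 9–8.
C vs F: F wins 9–8.
D vs E: E wins 11–6.
D vs F: D wins 11–6.
E vs F: F wins 10–7.
B beats each rival — C (12–5), D (14–3), E (10–7), F (15–2) — so B is the Condorcet winner.

Yes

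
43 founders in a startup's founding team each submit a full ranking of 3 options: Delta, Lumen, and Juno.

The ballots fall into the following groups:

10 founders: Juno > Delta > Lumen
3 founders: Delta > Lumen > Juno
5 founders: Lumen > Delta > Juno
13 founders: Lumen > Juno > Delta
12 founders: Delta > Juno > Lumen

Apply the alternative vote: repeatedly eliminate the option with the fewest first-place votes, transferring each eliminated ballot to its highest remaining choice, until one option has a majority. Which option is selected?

Delta

Round 1: Lumen 18, Delta 15, Juno 10. Juno has the fewest and is eliminated.
Round 2: Delta 25, Lumen 18. Delta has a majority.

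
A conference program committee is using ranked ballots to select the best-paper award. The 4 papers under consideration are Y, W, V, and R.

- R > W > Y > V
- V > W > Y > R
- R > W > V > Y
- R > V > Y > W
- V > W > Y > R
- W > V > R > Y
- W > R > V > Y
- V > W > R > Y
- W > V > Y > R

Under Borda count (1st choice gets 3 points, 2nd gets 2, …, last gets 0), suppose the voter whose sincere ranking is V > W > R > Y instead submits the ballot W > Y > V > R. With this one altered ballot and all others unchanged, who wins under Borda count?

W

Borda totals with the altered ballot: Y 7, W 20, V 15, R 12.
The winner is unchanged: still W.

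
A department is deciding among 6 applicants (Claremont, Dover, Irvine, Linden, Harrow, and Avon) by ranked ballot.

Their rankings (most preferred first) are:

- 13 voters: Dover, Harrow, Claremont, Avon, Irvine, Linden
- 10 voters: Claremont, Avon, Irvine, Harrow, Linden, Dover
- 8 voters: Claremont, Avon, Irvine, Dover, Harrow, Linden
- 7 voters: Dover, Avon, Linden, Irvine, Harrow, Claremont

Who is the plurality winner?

Dover

First-place vote totals:
  Claremont: 18
  Dover: 20
  Irvine: 0
  Linden: 0
  Harrow: 0
  Avon: 0
Dover has the most first-place votes.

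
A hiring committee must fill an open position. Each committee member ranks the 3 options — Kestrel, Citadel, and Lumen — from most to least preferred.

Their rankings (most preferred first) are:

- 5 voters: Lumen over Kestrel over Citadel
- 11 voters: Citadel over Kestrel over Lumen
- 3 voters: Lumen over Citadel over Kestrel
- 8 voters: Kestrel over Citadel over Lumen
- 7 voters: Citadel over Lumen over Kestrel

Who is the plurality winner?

Citadel

First-place vote totals:
  Kestrel: 8
  Citadel: 18
  Lumen: 8
Citadel has the most first-place votes.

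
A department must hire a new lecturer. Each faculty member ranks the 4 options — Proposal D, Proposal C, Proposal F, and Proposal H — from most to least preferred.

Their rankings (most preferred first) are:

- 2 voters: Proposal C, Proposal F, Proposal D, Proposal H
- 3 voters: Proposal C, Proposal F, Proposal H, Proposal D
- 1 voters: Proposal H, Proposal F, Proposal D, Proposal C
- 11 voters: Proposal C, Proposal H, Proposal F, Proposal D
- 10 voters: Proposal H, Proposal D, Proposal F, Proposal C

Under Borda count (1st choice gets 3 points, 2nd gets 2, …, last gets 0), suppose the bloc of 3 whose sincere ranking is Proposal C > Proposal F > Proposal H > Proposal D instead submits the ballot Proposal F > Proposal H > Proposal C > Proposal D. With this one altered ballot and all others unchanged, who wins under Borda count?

Borda totals with the altered ballot: Proposal D 23, Proposal C 42, Proposal F 36, Proposal H 61.
The winner is unchanged: still Proposal H.

Proposal H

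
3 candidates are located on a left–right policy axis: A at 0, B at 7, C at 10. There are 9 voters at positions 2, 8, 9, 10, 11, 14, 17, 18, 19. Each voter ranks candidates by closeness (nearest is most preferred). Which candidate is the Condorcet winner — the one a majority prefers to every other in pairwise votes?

C

With single-peaked preferences on a line, the Condorcet winner is the candidate closest to the median voter.
The median voter (position 11) is closest to C at 10.
Check: C vs A — voters closer to C: 8 of 9.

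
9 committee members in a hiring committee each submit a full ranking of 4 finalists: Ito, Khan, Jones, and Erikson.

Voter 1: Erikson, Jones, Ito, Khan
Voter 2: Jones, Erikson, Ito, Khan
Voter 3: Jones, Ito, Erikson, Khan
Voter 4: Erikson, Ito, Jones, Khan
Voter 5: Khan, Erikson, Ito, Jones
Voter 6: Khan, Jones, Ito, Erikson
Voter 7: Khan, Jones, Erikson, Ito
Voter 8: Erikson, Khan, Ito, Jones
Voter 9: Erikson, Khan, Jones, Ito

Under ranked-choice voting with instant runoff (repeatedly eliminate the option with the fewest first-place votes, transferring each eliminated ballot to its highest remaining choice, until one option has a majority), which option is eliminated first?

Ito

Round 1: Erikson 4, Khan 3, Jones 2, Ito 0. Ito has the fewest and is eliminated.
Round 2: Erikson 4, Khan 3, Jones 2. Jones has the fewest and is eliminated.
Round 3: Erikson 6, Khan 3. Erikson has a majority.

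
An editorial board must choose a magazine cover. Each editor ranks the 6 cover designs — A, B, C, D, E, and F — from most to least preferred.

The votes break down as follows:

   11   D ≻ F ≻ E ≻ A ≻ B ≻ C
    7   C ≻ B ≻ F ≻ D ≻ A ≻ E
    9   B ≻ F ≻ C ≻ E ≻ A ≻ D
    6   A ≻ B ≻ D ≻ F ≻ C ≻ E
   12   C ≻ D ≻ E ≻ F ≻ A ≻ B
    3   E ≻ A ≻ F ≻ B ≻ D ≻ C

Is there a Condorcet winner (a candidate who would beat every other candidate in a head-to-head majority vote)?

Head-to-head results (48 voters total):
A vs B: A wins 32–16.
A vs C: C wins 28–20.
A vs D: D wins 30–18.
A vs E: E wins 35–13.
A vs F: F wins 39–9.
B vs C: B wins 29–19.
B vs D: B wins 25–23.
B vs E: E wins 26–22.
B vs F: F wins 26–22.
C vs D: C wins 28–20.
C vs E: C wins 34–14.
C vs F: F wins 29–19.
D vs E: D wins 36–12.
D vs F: D wins 29–19.
E vs F: F wins 33–15.
No candidate beats all others: A beats B beats C beats A, a majority cycle.

No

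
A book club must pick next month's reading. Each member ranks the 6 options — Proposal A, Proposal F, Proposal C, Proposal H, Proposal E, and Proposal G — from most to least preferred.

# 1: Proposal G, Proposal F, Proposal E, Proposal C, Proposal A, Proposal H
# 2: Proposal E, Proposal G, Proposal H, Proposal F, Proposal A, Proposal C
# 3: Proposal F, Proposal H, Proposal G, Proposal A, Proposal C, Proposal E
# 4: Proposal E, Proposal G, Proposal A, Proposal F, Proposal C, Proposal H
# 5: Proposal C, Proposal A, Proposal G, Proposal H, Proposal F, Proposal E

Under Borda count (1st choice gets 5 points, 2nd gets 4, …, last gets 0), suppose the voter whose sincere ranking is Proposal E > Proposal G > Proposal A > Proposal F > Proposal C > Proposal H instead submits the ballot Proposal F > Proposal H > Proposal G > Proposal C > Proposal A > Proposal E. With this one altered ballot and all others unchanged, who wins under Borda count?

Borda totals with the altered ballot: Proposal A 9, Proposal F 17, Proposal C 10, Proposal H 13, Proposal E 8, Proposal G 18.
The winner is unchanged: still Proposal G.

Proposal G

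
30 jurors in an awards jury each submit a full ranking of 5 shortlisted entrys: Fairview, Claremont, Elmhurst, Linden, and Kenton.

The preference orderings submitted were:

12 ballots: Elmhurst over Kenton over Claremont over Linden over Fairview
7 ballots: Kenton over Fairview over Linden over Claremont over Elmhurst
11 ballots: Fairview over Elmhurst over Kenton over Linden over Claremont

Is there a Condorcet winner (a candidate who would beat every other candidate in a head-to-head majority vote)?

Head-to-head results (30 voters total):
Fairview vs Claremont: Fairview wins 18–12.
Fairview vs Elmhurst: Fairview wins 18–12.
Fairview vs Linden: Fairview wins 18–12.
Fairview vs Kenton: Kenton wins 19–11.
Claremont vs Elmhurst: Elmhurst wins 23–7.
Claremont vs Linden: Linden wins 18–12.
Claremont vs Kenton: Kenton wins 30–0.
Elmhurst vs Linden: Elmhurst wins 23–7.
Elmhurst vs Kenton: Elmhurst wins 23–7.
Linden vs Kenton: Kenton wins 30–0.
No candidate beats all others: Fairview beats Elmhurst beats Kenton beats Fairview, a majority cycle.

No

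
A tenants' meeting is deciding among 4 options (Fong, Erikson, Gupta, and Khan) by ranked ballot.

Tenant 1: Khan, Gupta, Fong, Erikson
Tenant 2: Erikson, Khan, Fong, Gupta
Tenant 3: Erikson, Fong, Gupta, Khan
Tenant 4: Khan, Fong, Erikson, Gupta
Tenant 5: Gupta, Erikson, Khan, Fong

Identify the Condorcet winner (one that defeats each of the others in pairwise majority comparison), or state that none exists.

Head-to-head results (5 voters total):
Fong vs Erikson: Erikson wins 3–2.
Fong vs Gupta: Fong wins 3–2.
Fong vs Khan: Khan wins 4–1.
Erikson vs Gupta: Erikson wins 3–2.
Erikson vs Khan: Erikson wins 3–2.
Gupta vs Khan: Khan wins 3–2.
Erikson beats each rival — Fong (3–2), Gupta (3–2), Khan (3–2) — so Erikson is the Condorcet winner.

Erikson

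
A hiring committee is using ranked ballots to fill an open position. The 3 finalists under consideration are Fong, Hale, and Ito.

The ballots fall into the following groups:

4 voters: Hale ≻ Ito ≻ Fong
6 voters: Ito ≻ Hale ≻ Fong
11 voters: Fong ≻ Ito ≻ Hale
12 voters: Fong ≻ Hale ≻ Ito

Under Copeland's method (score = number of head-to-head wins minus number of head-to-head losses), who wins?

Pairwise results:
  Fong vs Hale: Fong wins 23–10.
  Fong vs Ito: Fong wins 23–10.
  Hale vs Ito: Ito wins 17–16.
Copeland scores (wins − losses):
  Fong: 2 − 0 = 2
  Hale: 0 − 2 = -2
  Ito: 1 − 1 = 0
Fong has the best Copeland score.

Fong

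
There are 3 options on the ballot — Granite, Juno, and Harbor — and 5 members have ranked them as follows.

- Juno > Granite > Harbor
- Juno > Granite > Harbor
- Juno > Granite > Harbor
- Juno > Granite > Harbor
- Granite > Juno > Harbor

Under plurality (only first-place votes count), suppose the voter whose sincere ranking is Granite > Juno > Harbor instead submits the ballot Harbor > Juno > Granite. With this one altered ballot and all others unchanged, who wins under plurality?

First-place totals with the altered ballot: Granite 0, Juno 4, Harbor 1.
The winner is unchanged: still Juno.

Juno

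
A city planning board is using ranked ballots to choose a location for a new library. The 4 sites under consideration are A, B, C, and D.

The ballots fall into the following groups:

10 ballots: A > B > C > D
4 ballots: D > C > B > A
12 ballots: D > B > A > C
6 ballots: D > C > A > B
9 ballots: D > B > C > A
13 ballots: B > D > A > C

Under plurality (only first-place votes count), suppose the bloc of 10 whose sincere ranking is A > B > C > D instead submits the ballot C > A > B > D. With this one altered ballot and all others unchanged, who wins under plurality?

D

First-place totals with the altered ballot: A 0, B 13, C 10, D 31.
The winner is unchanged: still D.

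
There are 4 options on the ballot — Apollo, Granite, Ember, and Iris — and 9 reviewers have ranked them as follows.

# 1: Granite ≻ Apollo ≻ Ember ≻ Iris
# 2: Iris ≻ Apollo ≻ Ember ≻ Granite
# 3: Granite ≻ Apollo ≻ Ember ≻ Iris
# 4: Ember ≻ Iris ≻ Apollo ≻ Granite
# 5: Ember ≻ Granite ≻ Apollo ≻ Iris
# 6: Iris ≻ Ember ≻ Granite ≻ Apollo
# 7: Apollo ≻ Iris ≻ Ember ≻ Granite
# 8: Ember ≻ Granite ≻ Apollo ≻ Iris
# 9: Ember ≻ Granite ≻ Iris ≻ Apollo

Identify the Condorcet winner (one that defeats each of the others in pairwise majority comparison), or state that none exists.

Head-to-head results (9 voters total):
Apollo vs Granite: Granite wins 6–3.
Apollo vs Ember: Ember wins 5–4.
Apollo vs Iris: Apollo wins 5–4.
Granite vs Ember: Ember wins 7–2.
Granite vs Iris: Granite wins 5–4.
Ember vs Iris: Ember wins 6–3.
Ember beats each rival — Apollo (5–4), Granite (7–2), Iris (6–3) — so Ember is the Condorcet winner.

Ember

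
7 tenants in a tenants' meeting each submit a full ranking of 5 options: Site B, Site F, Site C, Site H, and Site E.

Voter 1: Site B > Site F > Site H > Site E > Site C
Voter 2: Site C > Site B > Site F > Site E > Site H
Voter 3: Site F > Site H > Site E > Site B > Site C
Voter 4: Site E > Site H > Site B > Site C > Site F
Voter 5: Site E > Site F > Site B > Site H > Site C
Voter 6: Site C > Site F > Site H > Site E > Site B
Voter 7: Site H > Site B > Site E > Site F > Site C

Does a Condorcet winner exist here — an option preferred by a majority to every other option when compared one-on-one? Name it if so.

Head-to-head results (7 voters total):
Site B vs Site F: Site B wins 4–3.
Site B vs Site C: Site B wins 5–2.
Site B vs Site H: Site H wins 4–3.
Site B vs Site E: Site E wins 4–3.
Site F vs Site C: Site F wins 4–3.
Site F vs Site H: Site F wins 5–2.
Site F vs Site E: Site F wins 4–3.
Site C vs Site H: Site H wins 5–2.
Site C vs Site E: Site E wins 5–2.
Site H vs Site E: Site H wins 4–3.
No candidate beats all others: Site B beats Site F beats Site H beats Site B, a majority cycle.

None — there is no Condorcet winner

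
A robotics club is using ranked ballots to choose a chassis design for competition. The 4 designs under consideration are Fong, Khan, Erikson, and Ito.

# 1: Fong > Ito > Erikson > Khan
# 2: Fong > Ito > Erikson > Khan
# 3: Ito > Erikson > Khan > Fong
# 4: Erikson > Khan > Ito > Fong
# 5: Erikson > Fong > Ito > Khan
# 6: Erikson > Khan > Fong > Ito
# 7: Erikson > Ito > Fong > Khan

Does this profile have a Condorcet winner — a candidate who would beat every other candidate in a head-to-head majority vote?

Head-to-head results (7 voters total):
Fong vs Khan: Fong wins 4–3.
Fong vs Erikson: Erikson wins 5–2.
Fong vs Ito: Fong wins 4–3.
Khan vs Erikson: Erikson wins 7–0.
Khan vs Ito: Ito wins 5–2.
Erikson vs Ito: Erikson wins 4–3.
Erikson beats each rival — Fong (5–2), Khan (7–0), Ito (4–3) — so Erikson is the Condorcet winner.

Yes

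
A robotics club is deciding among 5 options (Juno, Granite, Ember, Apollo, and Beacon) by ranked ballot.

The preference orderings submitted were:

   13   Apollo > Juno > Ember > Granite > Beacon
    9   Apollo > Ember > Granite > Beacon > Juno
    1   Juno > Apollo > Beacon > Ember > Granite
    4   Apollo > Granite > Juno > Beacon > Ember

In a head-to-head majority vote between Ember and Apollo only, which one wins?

Ballots ranking Ember above Apollo: 0.
Ballots ranking Apollo above Ember: 13+9+1+4 = 27.
Apollo wins the head-to-head, 27–0.

Apollo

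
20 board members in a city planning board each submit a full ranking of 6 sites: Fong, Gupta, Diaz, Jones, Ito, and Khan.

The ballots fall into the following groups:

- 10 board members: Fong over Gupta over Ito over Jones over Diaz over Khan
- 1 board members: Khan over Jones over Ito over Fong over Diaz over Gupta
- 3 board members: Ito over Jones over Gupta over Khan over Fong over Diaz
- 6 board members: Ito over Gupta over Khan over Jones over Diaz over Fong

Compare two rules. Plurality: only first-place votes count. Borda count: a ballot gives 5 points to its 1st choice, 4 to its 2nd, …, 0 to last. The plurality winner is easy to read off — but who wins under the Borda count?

Plurality first-place counts: Fong 10, Gupta 0, Diaz 0, Jones 0, Ito 9, Khan 1 → Fong.
Borda totals: Fong 55, Gupta 73, Diaz 17, Jones 48, Ito 78, Khan 29 → Ito.

Ito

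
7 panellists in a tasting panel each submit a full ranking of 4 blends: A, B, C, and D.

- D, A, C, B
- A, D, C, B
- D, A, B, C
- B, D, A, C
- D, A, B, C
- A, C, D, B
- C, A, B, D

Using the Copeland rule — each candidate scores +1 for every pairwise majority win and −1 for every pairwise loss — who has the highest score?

D

Pairwise results:
  A vs B: A wins 6–1.
  A vs C: A wins 6–1.
  A vs D: D wins 4–3.
  B vs C: C wins 4–3.
  B vs D: D wins 5–2.
  C vs D: D wins 5–2.
Copeland scores (wins − losses):
  A: 2 − 1 = 1
  B: 0 − 3 = -3
  C: 1 − 2 = -1
  D: 3 − 0 = 3
D has the best Copeland score.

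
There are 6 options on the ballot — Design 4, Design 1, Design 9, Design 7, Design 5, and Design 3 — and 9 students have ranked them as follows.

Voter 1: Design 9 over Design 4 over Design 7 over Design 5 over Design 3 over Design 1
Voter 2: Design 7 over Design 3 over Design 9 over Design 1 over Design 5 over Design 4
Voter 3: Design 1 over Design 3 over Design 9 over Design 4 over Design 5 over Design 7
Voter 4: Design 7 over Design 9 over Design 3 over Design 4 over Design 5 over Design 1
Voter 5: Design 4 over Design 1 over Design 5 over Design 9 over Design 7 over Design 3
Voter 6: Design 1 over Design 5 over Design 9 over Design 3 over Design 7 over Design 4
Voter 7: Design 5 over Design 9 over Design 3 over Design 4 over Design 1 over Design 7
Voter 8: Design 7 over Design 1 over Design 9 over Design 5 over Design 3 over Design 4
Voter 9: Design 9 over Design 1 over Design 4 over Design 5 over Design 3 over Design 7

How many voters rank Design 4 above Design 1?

Ballots ranking Design 4 above Design 1: 4.
Ballots ranking Design 1 above Design 4: 5.
So 4 of 9 voters prefer Design 4 to Design 1.

4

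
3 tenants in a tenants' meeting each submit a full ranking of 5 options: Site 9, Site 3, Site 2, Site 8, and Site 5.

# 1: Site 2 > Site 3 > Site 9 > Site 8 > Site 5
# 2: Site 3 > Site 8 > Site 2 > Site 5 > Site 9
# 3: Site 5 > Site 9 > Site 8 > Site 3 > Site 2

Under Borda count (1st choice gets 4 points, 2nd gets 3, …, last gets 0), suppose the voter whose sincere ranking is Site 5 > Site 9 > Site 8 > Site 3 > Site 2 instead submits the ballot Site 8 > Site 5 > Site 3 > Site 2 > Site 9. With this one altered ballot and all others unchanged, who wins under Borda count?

Borda totals with the altered ballot: Site 9 2, Site 3 9, Site 2 7, Site 8 8, Site 5 4.
The winner is unchanged: still Site 3.

Site 3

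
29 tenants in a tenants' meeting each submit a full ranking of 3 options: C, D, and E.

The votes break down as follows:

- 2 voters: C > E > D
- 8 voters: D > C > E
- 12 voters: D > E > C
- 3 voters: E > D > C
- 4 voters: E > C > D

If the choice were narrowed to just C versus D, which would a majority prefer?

D

Ballots ranking C above D: 2+4 = 6.
Ballots ranking D above C: 8+12+3 = 23.
D wins the head-to-head, 23–6.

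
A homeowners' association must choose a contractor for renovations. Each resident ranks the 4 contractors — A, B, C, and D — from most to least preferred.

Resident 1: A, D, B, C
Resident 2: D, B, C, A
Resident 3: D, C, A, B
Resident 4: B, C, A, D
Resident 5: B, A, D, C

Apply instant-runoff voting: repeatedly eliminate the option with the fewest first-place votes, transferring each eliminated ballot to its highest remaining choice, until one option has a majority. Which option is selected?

Round 1: B 2, D 2, A 1, C 0. C has the fewest and is eliminated.
Round 2: B 2, D 2, A 1. A has the fewest and is eliminated.
Round 3: D 3, B 2. D has a majority.

D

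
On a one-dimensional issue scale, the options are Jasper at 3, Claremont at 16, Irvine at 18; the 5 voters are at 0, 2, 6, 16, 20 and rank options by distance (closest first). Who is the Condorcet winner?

Jasper

With single-peaked preferences on a line, the Condorcet winner is the candidate closest to the median voter.
The median voter (position 6) is closest to Jasper at 3.
Check: Jasper vs Irvine — voters closer to Jasper: 3 of 5.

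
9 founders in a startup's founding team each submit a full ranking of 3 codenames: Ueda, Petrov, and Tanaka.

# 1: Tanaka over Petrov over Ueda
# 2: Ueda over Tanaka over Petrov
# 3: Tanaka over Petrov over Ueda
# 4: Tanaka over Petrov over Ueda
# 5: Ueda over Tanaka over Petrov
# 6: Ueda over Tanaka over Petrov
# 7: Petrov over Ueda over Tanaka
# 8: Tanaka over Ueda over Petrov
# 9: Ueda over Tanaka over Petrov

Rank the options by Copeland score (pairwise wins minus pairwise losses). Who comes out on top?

Ueda

Pairwise results:
  Ueda vs Petrov: Ueda wins 5–4.
  Ueda vs Tanaka: Ueda wins 5–4.
  Petrov vs Tanaka: Tanaka wins 8–1.
Copeland scores (wins − losses):
  Ueda: 2 − 0 = 2
  Petrov: 0 − 2 = -2
  Tanaka: 1 − 1 = 0
Ueda has the best Copeland score.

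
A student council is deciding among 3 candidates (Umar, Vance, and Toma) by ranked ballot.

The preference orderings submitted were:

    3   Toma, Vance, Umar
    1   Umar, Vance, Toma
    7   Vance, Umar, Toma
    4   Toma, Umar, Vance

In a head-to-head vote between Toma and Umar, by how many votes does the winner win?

Ballots ranking Toma above Umar: 3+4 = 7.
Ballots ranking Umar above Toma: 1+7 = 8.
Umar wins 8–7, a margin of 1.

1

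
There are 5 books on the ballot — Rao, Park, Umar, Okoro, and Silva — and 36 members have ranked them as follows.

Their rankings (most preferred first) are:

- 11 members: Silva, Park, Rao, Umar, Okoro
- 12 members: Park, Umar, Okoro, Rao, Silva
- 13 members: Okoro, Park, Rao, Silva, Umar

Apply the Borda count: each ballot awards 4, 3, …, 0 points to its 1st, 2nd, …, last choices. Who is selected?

Park

Borda scores:
  Rao: 11·2 + 12·1 + 13·2 = 60
  Park: 11·3 + 12·4 + 13·3 = 120
  Umar: 11·1 + 12·3 + 13·0 = 47
  Okoro: 11·0 + 12·2 + 13·4 = 76
  Silva: 11·4 + 12·0 + 13·1 = 57
Park has the highest total.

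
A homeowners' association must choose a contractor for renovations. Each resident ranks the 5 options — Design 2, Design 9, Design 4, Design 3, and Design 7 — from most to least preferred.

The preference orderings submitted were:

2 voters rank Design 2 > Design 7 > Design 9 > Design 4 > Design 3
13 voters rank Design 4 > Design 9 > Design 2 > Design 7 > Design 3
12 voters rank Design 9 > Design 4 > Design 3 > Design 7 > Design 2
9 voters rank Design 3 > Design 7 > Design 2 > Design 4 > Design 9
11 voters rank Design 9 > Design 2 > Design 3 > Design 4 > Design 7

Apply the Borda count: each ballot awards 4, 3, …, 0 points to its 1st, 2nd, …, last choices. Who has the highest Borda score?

Design 9

Borda scores:
  Design 2: 2·4 + 13·2 + 12·0 + 9·2 + 11·3 = 85
  Design 9: 2·2 + 13·3 + 12·4 + 9·0 + 11·4 = 135
  Design 4: 2·1 + 13·4 + 12·3 + 9·1 + 11·1 = 110
  Design 3: 2·0 + 13·0 + 12·2 + 9·4 + 11·2 = 82
  Design 7: 2·3 + 13·1 + 12·1 + 9·3 + 11·0 = 58
Design 9 has the highest total.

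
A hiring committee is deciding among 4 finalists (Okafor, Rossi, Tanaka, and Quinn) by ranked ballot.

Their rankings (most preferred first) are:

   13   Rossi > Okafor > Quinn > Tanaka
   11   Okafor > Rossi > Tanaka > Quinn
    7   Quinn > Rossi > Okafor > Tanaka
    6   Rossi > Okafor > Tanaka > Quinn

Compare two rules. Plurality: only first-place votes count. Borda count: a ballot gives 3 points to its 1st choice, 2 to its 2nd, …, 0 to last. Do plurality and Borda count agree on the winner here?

Yes

Plurality first-place counts: Okafor 11, Rossi 19, Tanaka 0, Quinn 7 → Rossi.
Borda totals: Okafor 78, Rossi 93, Tanaka 17, Quinn 34 → Rossi.
The two rules agree on Rossi.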